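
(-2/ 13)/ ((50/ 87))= -87/325 = -0.27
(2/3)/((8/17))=17/12 = 1.42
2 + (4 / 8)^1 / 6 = 25/12 = 2.08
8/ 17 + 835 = 14203/17 = 835.47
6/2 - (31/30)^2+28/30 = 2579/900 = 2.87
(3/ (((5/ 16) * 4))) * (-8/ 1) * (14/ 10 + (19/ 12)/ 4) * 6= -5172/25 = -206.88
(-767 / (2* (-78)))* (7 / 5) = 413/60 = 6.88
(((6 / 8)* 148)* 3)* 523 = 174159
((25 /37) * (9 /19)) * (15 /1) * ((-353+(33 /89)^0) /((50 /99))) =-2352240/703 = -3346.00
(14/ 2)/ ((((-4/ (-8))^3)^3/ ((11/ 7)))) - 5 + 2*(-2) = 5623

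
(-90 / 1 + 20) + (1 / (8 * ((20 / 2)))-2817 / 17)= -320543/1360 = -235.69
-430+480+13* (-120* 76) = -118510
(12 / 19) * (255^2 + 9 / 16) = 3121227/76 = 41068.78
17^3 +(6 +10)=4929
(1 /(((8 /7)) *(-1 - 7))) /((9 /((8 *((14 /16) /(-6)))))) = 49/3456 = 0.01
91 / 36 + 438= 15859/36 = 440.53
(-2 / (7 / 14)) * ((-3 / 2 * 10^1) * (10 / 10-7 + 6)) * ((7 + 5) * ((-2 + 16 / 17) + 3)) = 0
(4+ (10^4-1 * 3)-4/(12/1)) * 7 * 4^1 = 840056/3 = 280018.67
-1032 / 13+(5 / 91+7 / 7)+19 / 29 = -204983/2639 = -77.67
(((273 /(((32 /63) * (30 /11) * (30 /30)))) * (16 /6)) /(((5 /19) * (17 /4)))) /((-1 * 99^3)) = -12103/24992550 = 0.00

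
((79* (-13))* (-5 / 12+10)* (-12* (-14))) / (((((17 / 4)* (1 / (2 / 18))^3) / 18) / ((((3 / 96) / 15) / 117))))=-12719/74358 = -0.17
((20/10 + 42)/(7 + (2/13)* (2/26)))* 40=59488/237 = 251.00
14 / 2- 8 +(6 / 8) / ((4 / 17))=35/16 = 2.19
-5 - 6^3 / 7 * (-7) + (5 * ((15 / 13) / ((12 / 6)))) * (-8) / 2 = 2593/13 = 199.46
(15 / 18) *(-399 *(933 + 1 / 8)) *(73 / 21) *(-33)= 569467525/16 = 35591720.31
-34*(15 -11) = -136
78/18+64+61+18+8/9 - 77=641/9 = 71.22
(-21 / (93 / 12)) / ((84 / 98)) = -98/31 = -3.16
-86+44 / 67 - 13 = -6589/67 = -98.34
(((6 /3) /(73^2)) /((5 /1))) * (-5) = -2/5329 = 0.00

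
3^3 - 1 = 26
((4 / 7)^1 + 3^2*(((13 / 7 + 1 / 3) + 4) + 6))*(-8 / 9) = -6176/63 = -98.03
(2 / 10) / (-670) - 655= -655.00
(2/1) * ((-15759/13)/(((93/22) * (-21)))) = 77044/2821 = 27.31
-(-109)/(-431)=-109/431 = -0.25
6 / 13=0.46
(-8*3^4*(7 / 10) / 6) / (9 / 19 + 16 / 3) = -21546/1655 = -13.02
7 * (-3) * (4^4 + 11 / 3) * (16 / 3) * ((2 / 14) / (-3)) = 12464/9 = 1384.89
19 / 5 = 3.80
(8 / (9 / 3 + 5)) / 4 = 1/4 = 0.25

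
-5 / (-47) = 5/47 = 0.11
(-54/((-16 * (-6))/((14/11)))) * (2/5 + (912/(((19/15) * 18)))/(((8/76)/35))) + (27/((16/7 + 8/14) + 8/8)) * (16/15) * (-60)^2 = 3818787/220 = 17358.12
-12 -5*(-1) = -7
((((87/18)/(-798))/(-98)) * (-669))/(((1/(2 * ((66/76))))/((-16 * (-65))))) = -9247810/123823 = -74.69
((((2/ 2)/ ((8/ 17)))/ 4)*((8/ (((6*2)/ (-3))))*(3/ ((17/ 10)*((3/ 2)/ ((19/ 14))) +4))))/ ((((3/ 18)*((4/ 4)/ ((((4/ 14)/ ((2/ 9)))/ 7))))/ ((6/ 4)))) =-392445/437864 = -0.90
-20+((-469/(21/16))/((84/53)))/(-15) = -4696/945 = -4.97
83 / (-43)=-83/43 = -1.93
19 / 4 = 4.75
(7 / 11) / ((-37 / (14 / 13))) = -98/5291 = -0.02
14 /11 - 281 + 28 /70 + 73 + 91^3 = 41435057/55 = 753364.67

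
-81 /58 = -1.40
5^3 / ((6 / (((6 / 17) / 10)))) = 25/34 = 0.74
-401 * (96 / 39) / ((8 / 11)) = -17644/13 = -1357.23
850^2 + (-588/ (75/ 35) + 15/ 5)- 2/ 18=32500282/45 = 722228.49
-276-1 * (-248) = -28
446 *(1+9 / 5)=6244/5 = 1248.80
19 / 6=3.17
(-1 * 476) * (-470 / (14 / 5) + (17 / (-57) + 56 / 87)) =131802904/1653 = 79735.57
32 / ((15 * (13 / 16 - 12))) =-512/2685 = -0.19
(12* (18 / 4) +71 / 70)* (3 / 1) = 11553/70 = 165.04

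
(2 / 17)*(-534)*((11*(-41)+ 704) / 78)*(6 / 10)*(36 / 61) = -4863672/67405 = -72.16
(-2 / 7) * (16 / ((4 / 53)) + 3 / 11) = -4670/77 = -60.65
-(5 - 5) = 0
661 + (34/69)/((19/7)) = 866809/1311 = 661.18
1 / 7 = 0.14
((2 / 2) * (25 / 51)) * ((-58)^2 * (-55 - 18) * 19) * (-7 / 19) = 42975100/51 = 842649.02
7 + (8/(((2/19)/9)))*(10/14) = 3469/7 = 495.57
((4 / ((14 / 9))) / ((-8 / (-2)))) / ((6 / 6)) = 9/14 = 0.64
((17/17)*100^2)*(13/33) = 130000/33 = 3939.39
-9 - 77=-86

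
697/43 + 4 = 869/43 = 20.21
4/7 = 0.57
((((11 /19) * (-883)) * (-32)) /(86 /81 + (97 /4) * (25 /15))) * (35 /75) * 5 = 234976896/255341 = 920.25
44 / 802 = 22/401 = 0.05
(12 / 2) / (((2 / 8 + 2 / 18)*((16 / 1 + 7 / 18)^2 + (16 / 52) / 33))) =769824/12445007 = 0.06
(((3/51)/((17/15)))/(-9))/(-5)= 1/867 = 0.00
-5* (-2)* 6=60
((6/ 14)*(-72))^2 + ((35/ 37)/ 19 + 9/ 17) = 952.74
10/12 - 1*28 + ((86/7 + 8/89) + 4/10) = -14.39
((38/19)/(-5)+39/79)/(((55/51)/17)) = 32079/21725 = 1.48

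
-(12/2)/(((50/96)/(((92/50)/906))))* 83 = -1.94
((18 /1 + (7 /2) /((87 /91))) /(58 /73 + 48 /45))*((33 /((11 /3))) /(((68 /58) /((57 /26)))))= 705726405/3603184 = 195.86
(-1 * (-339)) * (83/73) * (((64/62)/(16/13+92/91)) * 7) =47795384/38471 = 1242.37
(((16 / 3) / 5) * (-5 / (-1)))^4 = 65536/81 = 809.09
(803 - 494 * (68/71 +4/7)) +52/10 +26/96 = 53.06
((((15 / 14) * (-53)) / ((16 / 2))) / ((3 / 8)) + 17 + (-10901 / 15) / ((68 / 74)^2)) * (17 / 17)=-862.57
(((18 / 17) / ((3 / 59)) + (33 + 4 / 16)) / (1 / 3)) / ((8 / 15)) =165465/544 = 304.16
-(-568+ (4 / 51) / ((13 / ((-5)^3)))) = 377084/663 = 568.75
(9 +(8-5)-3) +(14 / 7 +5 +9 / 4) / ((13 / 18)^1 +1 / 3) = 675/38 = 17.76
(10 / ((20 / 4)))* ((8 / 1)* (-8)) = -128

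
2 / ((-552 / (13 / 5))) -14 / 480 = -71/1840 = -0.04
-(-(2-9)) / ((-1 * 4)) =7/4 = 1.75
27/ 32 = 0.84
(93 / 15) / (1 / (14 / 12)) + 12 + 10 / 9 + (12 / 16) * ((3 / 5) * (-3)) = 3419/180 = 18.99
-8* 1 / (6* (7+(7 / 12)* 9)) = -16/147 = -0.11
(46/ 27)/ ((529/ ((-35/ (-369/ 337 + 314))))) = -23590/65483829 = 0.00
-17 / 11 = -1.55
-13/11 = -1.18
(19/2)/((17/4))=38/17 = 2.24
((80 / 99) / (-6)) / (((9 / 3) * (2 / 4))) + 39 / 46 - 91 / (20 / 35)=-12991903/81972 = -158.49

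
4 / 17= 0.24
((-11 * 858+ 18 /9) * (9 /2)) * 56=-2377872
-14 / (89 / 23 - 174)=46/559 = 0.08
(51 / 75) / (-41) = -17/1025 = -0.02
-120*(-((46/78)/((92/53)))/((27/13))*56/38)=14840/513 = 28.93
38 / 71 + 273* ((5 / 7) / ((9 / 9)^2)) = 195.54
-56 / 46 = -28/23 = -1.22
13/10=1.30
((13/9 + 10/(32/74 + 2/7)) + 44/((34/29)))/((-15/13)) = -3261674/71145 = -45.85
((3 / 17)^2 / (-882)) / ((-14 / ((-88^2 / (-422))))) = 968/20915797 = 0.00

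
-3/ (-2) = 3/2 = 1.50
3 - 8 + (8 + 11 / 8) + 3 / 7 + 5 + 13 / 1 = 1277/56 = 22.80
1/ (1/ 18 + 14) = 0.07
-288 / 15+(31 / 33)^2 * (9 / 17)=-192667/10285 = -18.73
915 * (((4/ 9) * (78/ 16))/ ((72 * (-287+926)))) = 3965/92016 = 0.04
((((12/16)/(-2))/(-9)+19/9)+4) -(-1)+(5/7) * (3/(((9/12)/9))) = 16565/504 = 32.87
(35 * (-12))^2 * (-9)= -1587600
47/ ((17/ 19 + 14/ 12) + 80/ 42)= 12502/1055 = 11.85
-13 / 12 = -1.08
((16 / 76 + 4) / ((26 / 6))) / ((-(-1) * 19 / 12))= 2880/4693 = 0.61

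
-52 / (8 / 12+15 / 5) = -156/11 = -14.18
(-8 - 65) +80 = 7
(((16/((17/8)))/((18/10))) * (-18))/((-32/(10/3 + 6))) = 1120/51 = 21.96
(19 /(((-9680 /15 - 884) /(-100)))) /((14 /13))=18525/16058 = 1.15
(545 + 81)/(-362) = -313/181 = -1.73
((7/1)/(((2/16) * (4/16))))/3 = 224/3 = 74.67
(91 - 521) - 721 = -1151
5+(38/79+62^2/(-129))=-247819/10191 = -24.32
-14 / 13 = -1.08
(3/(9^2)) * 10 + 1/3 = 19/27 = 0.70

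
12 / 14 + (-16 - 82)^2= 67234/7 = 9604.86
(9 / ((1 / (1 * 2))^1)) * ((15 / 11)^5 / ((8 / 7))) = 47840625/644204 = 74.26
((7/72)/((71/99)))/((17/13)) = 1001/9656 = 0.10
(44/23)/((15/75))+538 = 12594/23 = 547.57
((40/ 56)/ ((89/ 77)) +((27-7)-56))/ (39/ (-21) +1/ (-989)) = 325381/17088 = 19.04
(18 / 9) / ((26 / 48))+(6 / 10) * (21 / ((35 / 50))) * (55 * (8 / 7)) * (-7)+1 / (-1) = -102925/13 = -7917.31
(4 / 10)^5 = 32/3125 = 0.01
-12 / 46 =-6/23 = -0.26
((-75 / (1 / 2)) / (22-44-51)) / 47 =150/3431 = 0.04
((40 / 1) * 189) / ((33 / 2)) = 458.18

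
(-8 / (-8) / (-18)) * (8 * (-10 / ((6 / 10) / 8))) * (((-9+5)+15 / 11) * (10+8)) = -92800/33 = -2812.12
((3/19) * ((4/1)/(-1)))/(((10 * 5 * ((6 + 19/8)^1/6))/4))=-1152/31825 = -0.04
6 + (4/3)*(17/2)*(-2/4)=1/3 = 0.33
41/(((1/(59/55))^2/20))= 570884/605 = 943.61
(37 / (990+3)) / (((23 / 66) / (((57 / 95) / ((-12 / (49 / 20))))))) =-19943/1522600 = -0.01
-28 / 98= -2/7 = -0.29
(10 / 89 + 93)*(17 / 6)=140879/534 = 263.82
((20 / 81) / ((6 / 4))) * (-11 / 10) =-44/243 = -0.18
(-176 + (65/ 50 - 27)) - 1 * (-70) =-131.70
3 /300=1/100 = 0.01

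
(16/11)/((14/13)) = 104/77 = 1.35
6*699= 4194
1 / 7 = 0.14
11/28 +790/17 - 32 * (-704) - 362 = 10573323/476 = 22212.86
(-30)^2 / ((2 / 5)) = 2250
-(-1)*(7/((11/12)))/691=84/7601 = 0.01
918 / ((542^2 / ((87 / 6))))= 13311/293764 = 0.05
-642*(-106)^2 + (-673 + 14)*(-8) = -7208240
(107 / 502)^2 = 11449/252004 = 0.05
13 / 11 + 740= 741.18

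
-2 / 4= -1/2 = -0.50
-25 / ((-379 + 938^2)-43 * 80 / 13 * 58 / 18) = -585/20559529 = 0.00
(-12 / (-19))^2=144/361 = 0.40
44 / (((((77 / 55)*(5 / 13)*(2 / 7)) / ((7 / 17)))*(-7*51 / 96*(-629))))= 0.05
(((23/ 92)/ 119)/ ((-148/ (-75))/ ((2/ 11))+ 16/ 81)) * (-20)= -10125/2662982 = 0.00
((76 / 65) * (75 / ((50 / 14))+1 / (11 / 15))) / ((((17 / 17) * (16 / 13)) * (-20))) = -2337/2200 = -1.06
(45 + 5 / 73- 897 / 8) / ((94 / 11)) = -430771/54896 = -7.85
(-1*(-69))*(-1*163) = -11247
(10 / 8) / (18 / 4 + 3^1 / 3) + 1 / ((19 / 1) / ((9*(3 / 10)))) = 386/1045 = 0.37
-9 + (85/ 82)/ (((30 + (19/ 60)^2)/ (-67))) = -50236209/4442801 = -11.31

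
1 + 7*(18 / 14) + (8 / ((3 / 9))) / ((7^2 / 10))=730/49 = 14.90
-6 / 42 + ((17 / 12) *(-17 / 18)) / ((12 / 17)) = -36983/18144 = -2.04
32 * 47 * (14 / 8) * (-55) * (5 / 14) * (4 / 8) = -25850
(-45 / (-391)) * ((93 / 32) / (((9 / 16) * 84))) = 155/21896 = 0.01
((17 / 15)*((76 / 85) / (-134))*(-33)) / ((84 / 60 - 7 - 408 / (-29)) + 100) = 6061/2634440 = 0.00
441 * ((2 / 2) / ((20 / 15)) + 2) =4851/4 = 1212.75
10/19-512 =-9718/19 = -511.47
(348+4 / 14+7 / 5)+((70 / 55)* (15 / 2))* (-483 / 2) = -1955.54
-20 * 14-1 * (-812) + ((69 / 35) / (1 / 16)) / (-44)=204544/385 = 531.28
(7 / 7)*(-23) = -23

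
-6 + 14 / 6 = -11/3 = -3.67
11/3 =3.67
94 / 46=47/23 = 2.04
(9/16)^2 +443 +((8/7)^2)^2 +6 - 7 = 272921009/614656 = 444.02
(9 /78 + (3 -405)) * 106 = -553797/13 = -42599.77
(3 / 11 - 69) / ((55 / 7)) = -5292/605 = -8.75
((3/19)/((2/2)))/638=3/12122 = 0.00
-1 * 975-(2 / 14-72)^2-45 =-6183.45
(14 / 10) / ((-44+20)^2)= 7/2880 = 0.00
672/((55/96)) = 64512/55 = 1172.95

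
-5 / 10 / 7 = -1/14 = -0.07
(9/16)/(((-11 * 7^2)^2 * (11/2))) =9/25565848 = 0.00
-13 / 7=-1.86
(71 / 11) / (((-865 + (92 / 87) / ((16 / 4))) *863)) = -6177/714177376 = 0.00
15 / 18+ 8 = 53/6 = 8.83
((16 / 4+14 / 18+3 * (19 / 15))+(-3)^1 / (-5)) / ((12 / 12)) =9.18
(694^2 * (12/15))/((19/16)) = 30824704/95 = 324470.57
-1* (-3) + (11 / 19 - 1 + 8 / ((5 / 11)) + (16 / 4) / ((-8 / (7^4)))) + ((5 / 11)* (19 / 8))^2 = -867481217/735680 = -1179.16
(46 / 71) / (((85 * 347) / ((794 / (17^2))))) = 36524/605207905 = 0.00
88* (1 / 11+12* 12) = 12680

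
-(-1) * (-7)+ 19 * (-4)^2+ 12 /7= 2091/7 = 298.71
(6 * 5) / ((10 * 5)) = 3/5 = 0.60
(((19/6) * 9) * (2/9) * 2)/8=19/12 = 1.58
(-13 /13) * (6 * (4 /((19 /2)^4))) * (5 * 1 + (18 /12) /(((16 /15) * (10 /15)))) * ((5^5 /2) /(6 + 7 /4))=-17062500/4039951 = -4.22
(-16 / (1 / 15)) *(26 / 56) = -111.43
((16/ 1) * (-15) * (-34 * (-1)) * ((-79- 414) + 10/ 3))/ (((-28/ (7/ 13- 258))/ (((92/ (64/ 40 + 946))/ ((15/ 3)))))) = 514366960/721 = 713407.71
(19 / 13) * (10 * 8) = 1520/13 = 116.92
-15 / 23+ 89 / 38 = 1.69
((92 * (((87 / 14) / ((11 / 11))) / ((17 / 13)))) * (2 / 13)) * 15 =120060/119 = 1008.91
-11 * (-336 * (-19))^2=-448310016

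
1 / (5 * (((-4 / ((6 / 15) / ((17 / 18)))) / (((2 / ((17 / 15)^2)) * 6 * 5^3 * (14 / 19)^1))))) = -1701000/93347 = -18.22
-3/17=-0.18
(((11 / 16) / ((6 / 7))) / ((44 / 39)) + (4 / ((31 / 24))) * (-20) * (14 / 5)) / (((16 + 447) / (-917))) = 628426519/1837184 = 342.06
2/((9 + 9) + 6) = 1/12 = 0.08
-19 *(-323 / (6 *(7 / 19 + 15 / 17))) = 1982251/2424 = 817.76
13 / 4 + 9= 12.25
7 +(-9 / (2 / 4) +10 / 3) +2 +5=-2/3 = -0.67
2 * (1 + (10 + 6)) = 34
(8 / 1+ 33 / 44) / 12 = 35/48 = 0.73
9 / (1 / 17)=153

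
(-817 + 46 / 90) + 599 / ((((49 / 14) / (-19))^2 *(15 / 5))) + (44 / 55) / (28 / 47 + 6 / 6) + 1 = 279432311/55125 = 5069.07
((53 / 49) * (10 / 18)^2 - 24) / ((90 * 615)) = -2291/5358150 = 0.00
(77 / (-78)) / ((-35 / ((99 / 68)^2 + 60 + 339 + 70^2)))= 269636147/1803360 = 149.52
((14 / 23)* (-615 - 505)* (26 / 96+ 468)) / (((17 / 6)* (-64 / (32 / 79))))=22027460/30889 = 713.12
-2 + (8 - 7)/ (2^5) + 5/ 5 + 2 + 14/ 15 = 1.96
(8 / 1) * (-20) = -160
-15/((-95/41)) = 123/19 = 6.47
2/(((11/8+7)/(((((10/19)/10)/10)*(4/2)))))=16/6365 = 0.00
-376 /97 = -3.88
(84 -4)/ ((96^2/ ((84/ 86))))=0.01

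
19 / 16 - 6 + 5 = 3/16 = 0.19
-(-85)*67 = 5695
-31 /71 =-0.44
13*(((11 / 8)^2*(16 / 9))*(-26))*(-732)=2494778/3 = 831592.67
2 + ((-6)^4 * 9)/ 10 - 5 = 5817/5 = 1163.40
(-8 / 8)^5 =-1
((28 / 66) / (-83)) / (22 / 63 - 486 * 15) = 147/209646712 = 0.00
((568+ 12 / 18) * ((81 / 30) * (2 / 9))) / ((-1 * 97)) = -1706/485 = -3.52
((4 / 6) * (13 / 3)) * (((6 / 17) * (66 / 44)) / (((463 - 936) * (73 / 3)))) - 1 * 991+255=-432026926/586993 = -736.00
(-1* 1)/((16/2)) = -1/8 = -0.12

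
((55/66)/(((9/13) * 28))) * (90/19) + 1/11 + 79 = 1392095/17556 = 79.29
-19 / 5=-3.80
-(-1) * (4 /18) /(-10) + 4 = 179/45 = 3.98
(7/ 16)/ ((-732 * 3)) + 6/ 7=210767/245952 = 0.86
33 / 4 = 8.25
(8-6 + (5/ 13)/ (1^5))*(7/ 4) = 217/52 = 4.17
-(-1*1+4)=-3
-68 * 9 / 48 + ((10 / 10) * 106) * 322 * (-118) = -16110355/4 = -4027588.75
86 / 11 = 7.82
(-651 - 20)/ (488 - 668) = 671/180 = 3.73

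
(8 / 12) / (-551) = -2/1653 = 0.00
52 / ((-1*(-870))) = 26/435 = 0.06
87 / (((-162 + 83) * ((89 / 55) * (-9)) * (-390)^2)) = 319/641649060 = 0.00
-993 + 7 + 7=-979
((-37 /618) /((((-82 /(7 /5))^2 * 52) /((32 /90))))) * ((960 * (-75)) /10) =29008/33762885 = 0.00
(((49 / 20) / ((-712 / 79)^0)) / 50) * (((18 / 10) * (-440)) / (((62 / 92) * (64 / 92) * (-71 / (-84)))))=-53889759/550250 = -97.94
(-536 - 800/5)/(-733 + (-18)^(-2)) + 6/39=1.10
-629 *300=-188700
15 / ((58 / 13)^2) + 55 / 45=59819/30276 = 1.98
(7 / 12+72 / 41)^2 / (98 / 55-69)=-72864055/894910608 = -0.08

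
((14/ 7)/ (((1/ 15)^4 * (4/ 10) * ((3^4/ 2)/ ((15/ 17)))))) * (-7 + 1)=-562500/17 = -33088.24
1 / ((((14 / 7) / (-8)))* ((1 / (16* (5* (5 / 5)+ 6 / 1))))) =-704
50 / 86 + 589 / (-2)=-25277/86 = -293.92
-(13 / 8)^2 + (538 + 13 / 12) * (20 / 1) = 2069573/192 = 10779.03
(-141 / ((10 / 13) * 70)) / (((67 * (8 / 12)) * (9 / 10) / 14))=-611/670 = -0.91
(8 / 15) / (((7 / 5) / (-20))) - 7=-307/21 = -14.62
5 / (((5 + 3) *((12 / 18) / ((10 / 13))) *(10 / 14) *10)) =0.10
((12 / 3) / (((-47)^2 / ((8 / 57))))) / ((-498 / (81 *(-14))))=2016/3483593 = 0.00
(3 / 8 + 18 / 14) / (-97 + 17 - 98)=-93/9968 = -0.01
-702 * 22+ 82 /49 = -756674/49 = -15442.33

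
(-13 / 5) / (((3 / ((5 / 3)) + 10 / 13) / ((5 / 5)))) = -169/167 = -1.01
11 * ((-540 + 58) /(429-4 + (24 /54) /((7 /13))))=-334026/26827 = -12.45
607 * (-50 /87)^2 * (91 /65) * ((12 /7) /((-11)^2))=1214000/305283 = 3.98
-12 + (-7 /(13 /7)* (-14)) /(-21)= -566/39 = -14.51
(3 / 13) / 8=3/104 = 0.03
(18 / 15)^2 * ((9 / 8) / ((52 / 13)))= 81/200 = 0.40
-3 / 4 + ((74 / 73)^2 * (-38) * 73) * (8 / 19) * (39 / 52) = -263067/292 = -900.91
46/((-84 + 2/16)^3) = -23552/302111711 = 0.00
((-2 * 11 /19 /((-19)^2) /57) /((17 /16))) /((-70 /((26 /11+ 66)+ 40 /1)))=19072/232622985 = 0.00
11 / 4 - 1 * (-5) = 31/4 = 7.75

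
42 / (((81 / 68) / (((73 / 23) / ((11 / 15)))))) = 347480/2277 = 152.60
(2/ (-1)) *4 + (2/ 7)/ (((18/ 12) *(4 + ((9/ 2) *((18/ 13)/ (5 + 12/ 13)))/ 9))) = -7564/951 = -7.95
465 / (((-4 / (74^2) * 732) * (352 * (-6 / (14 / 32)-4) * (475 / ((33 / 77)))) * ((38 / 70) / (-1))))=-28749/124022272 = 0.00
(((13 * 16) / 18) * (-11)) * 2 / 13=-176/9 = -19.56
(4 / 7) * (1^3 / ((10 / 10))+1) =8/7 = 1.14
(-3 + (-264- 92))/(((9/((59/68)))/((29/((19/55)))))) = -2905.37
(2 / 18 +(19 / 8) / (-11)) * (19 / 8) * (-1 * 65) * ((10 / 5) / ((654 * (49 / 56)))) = 102505/1812888 = 0.06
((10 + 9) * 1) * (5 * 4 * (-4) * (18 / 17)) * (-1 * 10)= 273600/17 = 16094.12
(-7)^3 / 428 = -343/428 = -0.80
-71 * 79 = -5609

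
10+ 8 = 18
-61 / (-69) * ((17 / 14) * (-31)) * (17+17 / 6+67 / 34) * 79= -83060284/1449 = -57322.49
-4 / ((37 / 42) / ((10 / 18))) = -280/111 = -2.52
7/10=0.70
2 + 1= 3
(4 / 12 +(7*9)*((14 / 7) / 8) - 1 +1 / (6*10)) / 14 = 151/140 = 1.08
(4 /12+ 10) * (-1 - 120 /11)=-4061/33 = -123.06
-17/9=-1.89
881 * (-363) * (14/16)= -2238621/8 = -279827.62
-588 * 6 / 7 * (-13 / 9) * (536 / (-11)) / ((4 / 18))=-1755936/11 = -159630.55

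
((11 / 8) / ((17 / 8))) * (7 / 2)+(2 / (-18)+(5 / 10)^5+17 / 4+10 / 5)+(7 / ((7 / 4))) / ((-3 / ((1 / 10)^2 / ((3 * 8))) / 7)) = 114661/13600 = 8.43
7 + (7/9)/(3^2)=574/81 = 7.09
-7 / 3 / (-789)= 7/2367 = 0.00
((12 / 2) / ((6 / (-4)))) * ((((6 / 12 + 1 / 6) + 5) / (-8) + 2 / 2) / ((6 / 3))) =-7/12 = -0.58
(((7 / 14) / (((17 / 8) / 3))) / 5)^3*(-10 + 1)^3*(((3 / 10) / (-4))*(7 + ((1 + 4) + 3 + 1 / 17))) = 2.32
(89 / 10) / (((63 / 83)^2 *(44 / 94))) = 28816687/873180 = 33.00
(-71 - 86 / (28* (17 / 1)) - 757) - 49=-208769/238 = -877.18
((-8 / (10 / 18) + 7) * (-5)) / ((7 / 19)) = 703/7 = 100.43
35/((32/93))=3255/32 = 101.72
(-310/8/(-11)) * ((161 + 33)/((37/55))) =75175/74 = 1015.88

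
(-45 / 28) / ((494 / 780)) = -675/266 = -2.54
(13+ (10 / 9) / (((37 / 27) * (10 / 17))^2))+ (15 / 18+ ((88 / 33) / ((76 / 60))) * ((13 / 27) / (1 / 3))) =21752717/1170495 = 18.58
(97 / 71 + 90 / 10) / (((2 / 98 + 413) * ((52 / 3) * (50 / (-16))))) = -36064/77831975 = 0.00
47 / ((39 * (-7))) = -47/273 = -0.17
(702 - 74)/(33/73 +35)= 11461/647 = 17.71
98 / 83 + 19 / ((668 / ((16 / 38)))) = 16532/13861 = 1.19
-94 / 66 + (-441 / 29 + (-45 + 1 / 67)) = -3950770/64119 = -61.62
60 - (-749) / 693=6047/99 = 61.08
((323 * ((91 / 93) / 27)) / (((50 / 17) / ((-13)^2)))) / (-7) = -12063727/125550 = -96.09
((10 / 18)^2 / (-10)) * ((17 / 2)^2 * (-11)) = 24.53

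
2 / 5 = 0.40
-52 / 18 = -26/9 = -2.89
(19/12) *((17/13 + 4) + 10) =3781/156 = 24.24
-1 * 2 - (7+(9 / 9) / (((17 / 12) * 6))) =-155/17 = -9.12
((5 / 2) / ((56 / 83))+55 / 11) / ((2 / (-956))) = -233025/56 = -4161.16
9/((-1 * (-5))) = 9/5 = 1.80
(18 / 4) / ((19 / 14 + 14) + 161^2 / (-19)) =-399/119603 = 0.00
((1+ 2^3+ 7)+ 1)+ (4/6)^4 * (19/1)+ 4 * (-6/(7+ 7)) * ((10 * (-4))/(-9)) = 7447/567 = 13.13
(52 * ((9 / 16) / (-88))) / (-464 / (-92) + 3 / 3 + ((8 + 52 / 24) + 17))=-8073/806608 = -0.01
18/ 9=2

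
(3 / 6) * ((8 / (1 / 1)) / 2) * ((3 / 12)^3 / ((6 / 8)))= 1/24 = 0.04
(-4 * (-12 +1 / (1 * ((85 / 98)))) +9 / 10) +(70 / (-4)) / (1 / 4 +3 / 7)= 18.50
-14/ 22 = -7/11 = -0.64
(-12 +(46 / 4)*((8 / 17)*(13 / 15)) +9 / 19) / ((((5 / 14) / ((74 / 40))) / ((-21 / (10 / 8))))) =120096746/201875 = 594.91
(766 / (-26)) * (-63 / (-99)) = -18.75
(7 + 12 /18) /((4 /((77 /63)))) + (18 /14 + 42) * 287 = 1341937/108 = 12425.34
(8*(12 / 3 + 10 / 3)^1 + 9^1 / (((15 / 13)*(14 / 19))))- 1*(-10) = 16643/210 = 79.25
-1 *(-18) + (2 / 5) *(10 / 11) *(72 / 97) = 19494/1067 = 18.27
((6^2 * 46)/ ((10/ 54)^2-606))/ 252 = -33534/3092243 = -0.01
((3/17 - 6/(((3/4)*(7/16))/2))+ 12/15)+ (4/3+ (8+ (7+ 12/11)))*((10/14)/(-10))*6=-281844/6545 = -43.06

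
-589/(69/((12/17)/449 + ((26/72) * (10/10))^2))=-768956581/682573392 = -1.13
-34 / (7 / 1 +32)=-34/39 = -0.87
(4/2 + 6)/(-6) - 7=-25/3 = -8.33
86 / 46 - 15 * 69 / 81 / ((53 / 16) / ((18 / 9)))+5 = -9274/10971 = -0.85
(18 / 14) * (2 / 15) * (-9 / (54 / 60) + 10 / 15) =-8/5 = -1.60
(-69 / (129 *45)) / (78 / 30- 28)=23/49149 = 0.00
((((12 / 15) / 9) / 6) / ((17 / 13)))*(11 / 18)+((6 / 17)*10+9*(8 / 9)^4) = 567289/61965 = 9.15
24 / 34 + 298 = 5078/17 = 298.71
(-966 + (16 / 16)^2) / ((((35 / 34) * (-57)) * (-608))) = -3281/121296 = -0.03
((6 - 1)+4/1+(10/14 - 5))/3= 1.57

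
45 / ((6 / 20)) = 150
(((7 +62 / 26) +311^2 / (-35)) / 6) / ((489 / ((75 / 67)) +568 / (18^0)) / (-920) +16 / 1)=-960712300/31201989 = -30.79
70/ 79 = 0.89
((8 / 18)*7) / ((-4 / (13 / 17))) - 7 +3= -703/153 = -4.59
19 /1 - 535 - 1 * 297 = -813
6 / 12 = 1/2 = 0.50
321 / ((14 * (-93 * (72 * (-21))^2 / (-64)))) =107/15502914 = 0.00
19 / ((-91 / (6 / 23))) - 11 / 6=-23707/12558 = -1.89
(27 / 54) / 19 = 1/38 = 0.03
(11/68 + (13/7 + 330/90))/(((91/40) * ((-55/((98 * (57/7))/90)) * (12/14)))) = -154261/328185 = -0.47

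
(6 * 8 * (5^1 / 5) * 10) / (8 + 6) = 240/7 = 34.29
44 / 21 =2.10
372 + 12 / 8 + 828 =2403/2 = 1201.50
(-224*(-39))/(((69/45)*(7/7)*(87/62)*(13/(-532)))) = -166156.28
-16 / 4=-4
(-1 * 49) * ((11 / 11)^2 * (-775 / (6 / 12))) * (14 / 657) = 1063300/657 = 1618.42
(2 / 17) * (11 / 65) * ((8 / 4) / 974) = 22/538135 = 0.00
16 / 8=2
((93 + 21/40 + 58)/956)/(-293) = -6061/11204320 = 0.00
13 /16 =0.81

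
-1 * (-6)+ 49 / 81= 535/81 = 6.60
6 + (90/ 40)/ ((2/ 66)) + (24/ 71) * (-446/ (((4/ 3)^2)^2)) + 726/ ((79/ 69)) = 59827809/89744 = 666.65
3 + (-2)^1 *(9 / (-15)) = 21/5 = 4.20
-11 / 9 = -1.22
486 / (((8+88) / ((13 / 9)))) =117/16 = 7.31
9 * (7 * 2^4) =1008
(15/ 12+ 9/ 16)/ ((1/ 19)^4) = 3779309/16 = 236206.81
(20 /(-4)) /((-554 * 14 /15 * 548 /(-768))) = -3600/265643 = -0.01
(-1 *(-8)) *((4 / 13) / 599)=32/7787 = 0.00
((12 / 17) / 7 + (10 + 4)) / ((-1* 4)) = -839/238 = -3.53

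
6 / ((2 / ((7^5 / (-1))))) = -50421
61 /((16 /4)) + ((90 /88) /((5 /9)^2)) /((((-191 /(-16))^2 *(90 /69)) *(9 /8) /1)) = 612604679/40129100 = 15.27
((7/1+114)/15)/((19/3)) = 121/95 = 1.27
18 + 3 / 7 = 129/7 = 18.43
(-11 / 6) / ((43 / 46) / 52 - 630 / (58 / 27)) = 381524/61028139 = 0.01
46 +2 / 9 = 416/9 = 46.22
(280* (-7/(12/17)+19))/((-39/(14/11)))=-106820/1287 = -83.00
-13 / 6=-2.17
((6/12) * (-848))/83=-424/83 = -5.11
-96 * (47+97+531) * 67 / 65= -868320/13 = -66793.85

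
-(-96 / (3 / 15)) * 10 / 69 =1600/23 = 69.57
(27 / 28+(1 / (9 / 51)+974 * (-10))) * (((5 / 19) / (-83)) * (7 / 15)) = 817603/56772 = 14.40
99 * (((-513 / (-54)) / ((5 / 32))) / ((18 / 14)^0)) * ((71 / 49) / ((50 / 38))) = 40599504/6125 = 6628.49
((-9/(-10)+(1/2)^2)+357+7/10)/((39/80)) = 28708/39 = 736.10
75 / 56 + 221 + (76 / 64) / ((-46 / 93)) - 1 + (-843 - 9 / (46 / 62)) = -142507/224 = -636.19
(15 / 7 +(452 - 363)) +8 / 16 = 1283/14 = 91.64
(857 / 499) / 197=857/98303 = 0.01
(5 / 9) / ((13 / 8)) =40/117 = 0.34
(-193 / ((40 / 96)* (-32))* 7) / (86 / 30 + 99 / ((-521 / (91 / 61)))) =386425179/9851584 = 39.22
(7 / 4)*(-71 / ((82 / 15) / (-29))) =216195/328 = 659.13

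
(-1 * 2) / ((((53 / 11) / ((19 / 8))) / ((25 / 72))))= -5225/15264 = -0.34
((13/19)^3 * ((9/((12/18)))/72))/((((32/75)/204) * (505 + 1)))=25210575/444243712 = 0.06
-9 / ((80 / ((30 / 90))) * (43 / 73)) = -219/3440 = -0.06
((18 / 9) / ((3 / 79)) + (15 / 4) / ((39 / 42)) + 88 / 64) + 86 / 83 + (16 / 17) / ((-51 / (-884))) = 33206699/440232 = 75.43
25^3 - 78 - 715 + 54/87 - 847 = 405583/29 = 13985.62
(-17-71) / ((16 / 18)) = -99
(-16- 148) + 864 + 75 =775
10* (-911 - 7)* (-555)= 5094900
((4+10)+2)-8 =8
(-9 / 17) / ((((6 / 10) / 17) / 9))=-135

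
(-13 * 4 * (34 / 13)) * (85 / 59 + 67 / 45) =-1057808/2655 = -398.42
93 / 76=1.22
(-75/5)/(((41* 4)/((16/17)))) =-0.09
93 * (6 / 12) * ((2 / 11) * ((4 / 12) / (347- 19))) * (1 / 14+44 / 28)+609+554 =58746169/50512 = 1163.01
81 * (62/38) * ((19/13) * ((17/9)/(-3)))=-1581/13 = -121.62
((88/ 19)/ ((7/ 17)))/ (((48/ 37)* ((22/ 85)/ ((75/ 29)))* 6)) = 1336625/92568 = 14.44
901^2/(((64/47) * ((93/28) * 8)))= 267082529/11904 = 22436.37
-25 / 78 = -0.32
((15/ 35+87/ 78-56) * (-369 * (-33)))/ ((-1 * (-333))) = -13409583/6734 = -1991.33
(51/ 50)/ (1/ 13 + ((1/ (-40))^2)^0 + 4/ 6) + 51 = 10317/200 = 51.58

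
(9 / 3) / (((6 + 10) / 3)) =9/16 = 0.56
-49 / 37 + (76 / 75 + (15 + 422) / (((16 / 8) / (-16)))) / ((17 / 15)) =-9702753/3145 = -3085.14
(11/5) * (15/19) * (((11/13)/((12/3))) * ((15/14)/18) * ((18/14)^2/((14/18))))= 441045/9488752 = 0.05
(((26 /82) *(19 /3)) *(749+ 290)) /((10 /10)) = 256633/123 = 2086.45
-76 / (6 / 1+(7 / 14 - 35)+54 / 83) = 2.73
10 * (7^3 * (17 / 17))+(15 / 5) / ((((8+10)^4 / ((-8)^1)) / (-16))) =7501418/2187 = 3430.00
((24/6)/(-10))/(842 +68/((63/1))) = -63/132785 = 0.00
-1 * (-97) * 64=6208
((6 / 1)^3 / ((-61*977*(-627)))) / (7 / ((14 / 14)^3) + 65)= 1/12455773 = 0.00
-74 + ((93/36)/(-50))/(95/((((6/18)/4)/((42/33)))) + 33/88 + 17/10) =-22891541/309345 = -74.00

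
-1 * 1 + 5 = 4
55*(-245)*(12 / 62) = -80850/31 = -2608.06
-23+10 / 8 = -21.75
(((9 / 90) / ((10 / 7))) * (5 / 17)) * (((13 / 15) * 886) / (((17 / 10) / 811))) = 32693843/4335 = 7541.83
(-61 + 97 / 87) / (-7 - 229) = 2605/10266 = 0.25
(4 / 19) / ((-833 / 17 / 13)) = -52/931 = -0.06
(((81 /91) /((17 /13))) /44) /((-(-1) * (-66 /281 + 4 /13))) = 295893/1392776 = 0.21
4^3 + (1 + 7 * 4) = 93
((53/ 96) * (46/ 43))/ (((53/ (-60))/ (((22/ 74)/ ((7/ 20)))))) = -6325/11137 = -0.57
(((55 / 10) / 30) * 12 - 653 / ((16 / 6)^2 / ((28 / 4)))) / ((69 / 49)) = -10044559/22080 = -454.92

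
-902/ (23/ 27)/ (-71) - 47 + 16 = -26269/1633 = -16.09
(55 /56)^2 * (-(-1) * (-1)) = -0.96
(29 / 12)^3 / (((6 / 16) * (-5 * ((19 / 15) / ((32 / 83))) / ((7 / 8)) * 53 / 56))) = -4780244/2256687 = -2.12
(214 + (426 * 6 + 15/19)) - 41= 51866/19 = 2729.79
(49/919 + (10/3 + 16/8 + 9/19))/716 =153491/18753114 = 0.01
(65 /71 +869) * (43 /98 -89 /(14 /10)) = -191066934/3479 = -54920.07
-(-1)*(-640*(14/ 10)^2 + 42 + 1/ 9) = -54553/45 = -1212.29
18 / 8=9/4 = 2.25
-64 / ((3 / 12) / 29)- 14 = -7438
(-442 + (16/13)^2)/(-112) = 37221/9464 = 3.93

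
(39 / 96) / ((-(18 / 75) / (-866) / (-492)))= -5769725/8 = -721215.62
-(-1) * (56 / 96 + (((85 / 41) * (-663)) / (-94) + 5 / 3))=130053/7708 = 16.87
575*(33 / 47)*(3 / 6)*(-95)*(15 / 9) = -3004375/94 = -31961.44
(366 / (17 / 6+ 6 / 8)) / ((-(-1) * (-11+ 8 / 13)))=-6344/645 = -9.84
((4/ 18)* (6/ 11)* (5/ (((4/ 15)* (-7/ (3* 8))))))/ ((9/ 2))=-400/231 = -1.73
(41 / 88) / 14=41/1232 = 0.03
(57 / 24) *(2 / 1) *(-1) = -4.75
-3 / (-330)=1/110 = 0.01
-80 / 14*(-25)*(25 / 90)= 2500/63 = 39.68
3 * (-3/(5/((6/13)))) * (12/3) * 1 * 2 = -6.65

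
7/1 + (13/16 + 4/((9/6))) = 503/48 = 10.48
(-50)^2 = 2500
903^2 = 815409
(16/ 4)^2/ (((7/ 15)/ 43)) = 10320/7 = 1474.29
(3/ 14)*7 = 3/2 = 1.50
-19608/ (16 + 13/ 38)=-248368/207 = -1199.85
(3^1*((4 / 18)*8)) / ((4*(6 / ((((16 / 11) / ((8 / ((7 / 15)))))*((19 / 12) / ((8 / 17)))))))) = 2261/35640 = 0.06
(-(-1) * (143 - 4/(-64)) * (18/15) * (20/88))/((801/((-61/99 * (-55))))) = 232715/140976 = 1.65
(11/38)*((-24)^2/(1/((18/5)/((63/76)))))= 724.11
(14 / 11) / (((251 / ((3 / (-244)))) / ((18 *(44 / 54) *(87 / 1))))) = -1218/15311 = -0.08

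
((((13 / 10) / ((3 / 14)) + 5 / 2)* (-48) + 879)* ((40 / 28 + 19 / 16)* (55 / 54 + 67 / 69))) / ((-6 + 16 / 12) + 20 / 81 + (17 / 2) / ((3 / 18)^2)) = 725761293/89895040 = 8.07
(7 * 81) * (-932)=-528444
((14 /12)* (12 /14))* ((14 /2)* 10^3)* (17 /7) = 17000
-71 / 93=-0.76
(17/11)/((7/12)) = 204/77 = 2.65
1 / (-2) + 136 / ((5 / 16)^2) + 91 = 74157/50 = 1483.14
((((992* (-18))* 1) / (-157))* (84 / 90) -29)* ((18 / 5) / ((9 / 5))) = 121126/785 = 154.30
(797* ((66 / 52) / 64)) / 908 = 26301/1510912 = 0.02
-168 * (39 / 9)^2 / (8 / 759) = -299299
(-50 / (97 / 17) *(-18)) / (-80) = -765/388 = -1.97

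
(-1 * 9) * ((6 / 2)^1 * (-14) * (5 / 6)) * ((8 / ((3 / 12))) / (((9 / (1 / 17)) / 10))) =11200/17 = 658.82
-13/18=-0.72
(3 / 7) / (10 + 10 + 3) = 3/161 = 0.02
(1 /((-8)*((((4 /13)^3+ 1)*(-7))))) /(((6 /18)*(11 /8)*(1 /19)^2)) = 125229/9163 = 13.67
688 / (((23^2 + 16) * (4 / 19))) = 3268/545 = 6.00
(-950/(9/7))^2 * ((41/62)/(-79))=-906561250/198369 = -4570.08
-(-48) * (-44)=-2112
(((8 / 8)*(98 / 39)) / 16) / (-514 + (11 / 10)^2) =-1225/3999762 = 0.00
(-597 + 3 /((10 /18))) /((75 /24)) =-189.31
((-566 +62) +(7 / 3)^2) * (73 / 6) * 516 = -28169386/9 = -3129931.78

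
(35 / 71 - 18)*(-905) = 1124915/71 = 15843.87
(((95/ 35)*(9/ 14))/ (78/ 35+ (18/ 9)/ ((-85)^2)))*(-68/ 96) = -7001025/12625088 = -0.55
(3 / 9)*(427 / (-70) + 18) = 119/30 = 3.97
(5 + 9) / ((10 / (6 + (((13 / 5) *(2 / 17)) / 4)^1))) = 7231/850 = 8.51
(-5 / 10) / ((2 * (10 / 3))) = -3/40 = -0.08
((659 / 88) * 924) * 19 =262941/2 = 131470.50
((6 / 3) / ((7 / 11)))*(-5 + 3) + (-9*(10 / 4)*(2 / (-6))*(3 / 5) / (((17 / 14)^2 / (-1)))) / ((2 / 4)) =-25064/2023 = -12.39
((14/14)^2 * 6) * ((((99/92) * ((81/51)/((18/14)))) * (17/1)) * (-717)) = -4471929/46 = -97215.85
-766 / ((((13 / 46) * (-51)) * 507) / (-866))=-30514376/336141 = -90.78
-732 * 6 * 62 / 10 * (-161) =21920472/5 = 4384094.40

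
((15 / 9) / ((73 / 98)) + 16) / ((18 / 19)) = 37943/1971 = 19.25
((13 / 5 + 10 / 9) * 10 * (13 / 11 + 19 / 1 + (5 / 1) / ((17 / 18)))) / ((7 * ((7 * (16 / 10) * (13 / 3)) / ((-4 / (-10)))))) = 132598/119119 = 1.11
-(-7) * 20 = 140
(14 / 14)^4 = 1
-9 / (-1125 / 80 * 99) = 16/2475 = 0.01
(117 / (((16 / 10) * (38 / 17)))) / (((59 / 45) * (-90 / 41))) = -407745/35872 = -11.37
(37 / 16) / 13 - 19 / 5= -3767/1040 = -3.62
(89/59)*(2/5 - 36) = -15842/295 = -53.70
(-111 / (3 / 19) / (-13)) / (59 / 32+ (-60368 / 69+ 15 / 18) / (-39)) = 1552224/696235 = 2.23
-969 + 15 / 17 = -16458/17 = -968.12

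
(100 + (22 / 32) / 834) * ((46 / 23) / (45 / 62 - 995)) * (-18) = 124100223/34274620 = 3.62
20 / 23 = 0.87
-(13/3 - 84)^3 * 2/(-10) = -13651919/135 = -101125.33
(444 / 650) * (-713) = -158286/325 = -487.03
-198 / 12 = -33/2 = -16.50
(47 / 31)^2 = 2209/961 = 2.30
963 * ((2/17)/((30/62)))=19902/85 = 234.14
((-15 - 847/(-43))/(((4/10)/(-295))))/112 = -148975/4816 = -30.93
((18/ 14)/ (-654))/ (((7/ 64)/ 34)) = -3264/5341 = -0.61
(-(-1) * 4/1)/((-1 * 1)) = -4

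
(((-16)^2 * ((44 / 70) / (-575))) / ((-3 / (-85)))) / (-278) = 47872/1678425 = 0.03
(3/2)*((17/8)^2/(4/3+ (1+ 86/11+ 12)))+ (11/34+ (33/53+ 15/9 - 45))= -626057891/14877312 = -42.08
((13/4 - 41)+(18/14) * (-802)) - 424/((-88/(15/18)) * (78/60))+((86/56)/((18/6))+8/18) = -9593215/9009 = -1064.85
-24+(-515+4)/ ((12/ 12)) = -535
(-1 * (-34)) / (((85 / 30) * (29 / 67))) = 804/29 = 27.72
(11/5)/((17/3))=33/85 = 0.39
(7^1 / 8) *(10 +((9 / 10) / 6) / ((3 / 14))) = 749/80 = 9.36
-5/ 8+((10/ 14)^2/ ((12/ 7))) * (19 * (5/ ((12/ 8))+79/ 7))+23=370589/3528 = 105.04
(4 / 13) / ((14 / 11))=22/91 = 0.24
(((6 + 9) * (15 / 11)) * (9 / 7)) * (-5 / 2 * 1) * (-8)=40500/77 = 525.97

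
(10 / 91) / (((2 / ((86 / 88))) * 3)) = 215/12012 = 0.02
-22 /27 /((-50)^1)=0.02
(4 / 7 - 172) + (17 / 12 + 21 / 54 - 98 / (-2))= -120.62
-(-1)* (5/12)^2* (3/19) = 25/912 = 0.03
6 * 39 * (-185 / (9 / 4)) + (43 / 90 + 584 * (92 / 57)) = -31287743/1710 = -18296.93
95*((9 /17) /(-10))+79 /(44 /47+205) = -1528867/329086 = -4.65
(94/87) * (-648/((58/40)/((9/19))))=-3654720/15979 = -228.72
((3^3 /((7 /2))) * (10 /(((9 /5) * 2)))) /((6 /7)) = 25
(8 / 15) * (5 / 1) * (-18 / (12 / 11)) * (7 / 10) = -154/5 = -30.80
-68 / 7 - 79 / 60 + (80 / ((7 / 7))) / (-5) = -11353/420 = -27.03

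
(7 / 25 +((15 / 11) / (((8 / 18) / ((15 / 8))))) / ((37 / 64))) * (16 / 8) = 208198/10175 = 20.46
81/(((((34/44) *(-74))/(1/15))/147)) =-43659/3145 = -13.88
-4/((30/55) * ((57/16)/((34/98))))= -5984/8379 = -0.71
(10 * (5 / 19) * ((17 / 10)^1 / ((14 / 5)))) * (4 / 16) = 425/1064 = 0.40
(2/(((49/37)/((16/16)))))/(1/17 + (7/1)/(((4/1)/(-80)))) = -1258/116571 = -0.01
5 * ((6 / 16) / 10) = 3/16 = 0.19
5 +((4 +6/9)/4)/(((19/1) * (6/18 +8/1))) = 5.01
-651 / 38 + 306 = 10977/38 = 288.87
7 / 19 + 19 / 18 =487/342 = 1.42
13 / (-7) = -13/7 = -1.86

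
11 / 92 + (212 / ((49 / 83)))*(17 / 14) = 13763845/31556 = 436.17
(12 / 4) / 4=3/4 = 0.75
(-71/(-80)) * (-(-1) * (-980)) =-3479/4 = -869.75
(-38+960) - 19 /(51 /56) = 45958/51 = 901.14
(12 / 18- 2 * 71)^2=179776/9 = 19975.11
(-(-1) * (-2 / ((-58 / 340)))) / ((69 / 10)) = 3400/2001 = 1.70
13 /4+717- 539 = 725/4 = 181.25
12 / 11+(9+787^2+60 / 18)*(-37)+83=-756261833/33 = -22917025.24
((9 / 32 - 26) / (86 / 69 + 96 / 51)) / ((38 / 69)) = -66611151/4462720 = -14.93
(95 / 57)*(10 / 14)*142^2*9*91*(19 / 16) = 93384525/4 = 23346131.25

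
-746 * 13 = -9698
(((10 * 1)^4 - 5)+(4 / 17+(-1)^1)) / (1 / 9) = 1529118/17 = 89948.12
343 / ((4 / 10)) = 1715/2 = 857.50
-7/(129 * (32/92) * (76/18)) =-0.04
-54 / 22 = -27/11 = -2.45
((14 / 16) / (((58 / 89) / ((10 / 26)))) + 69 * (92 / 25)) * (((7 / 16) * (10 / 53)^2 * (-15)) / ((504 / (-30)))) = 959225275/271102208 = 3.54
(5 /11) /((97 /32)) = 160/1067 = 0.15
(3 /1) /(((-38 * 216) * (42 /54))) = -1/2128 = 0.00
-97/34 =-2.85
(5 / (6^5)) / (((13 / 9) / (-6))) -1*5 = -5.00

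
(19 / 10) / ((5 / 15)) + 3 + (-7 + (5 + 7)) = 137/10 = 13.70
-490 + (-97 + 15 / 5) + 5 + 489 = -90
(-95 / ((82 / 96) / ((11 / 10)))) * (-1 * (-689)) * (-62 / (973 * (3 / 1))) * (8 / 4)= 142848992/39893 = 3580.80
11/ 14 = 0.79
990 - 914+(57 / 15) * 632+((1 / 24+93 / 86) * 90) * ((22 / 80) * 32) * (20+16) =7417144/215 = 34498.34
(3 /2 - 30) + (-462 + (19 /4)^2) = -467.94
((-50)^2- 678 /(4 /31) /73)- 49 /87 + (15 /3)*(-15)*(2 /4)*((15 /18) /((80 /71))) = 975400991/406464 = 2399.72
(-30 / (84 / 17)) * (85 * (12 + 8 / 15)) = -135830/21 = -6468.10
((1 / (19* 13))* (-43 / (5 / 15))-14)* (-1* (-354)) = -5140.88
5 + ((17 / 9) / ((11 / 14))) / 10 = 2594/495 = 5.24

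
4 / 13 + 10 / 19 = 206/247 = 0.83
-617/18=-34.28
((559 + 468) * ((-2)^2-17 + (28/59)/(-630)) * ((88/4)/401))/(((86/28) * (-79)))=138206068/45780165 = 3.02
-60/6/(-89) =10/89 = 0.11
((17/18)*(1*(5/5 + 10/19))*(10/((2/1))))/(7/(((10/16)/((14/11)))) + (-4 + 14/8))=271150/451611 = 0.60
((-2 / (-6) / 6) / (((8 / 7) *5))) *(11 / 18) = 77/12960 = 0.01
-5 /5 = -1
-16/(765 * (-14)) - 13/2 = -69599/10710 = -6.50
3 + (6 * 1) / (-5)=9/5 = 1.80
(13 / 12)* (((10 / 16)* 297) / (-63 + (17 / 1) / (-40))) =-32175/10148 = -3.17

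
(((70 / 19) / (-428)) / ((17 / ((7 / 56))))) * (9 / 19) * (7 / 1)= -2205/10506544 = 0.00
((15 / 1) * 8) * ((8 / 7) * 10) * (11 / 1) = 15085.71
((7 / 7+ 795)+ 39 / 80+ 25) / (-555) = -65719/44400 = -1.48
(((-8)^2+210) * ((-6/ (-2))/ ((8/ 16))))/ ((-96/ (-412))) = 14111/2 = 7055.50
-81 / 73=-1.11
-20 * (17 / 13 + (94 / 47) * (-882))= 35253.85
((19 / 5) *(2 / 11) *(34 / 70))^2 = 417316/3705625 = 0.11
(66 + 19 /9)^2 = 375769/81 = 4639.12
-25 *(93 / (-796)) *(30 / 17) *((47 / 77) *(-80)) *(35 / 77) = -327825000/2865401 = -114.41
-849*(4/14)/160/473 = -849/264880 = 0.00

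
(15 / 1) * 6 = 90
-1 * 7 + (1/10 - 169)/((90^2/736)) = -75421/3375 = -22.35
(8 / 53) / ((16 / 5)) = 5/106 = 0.05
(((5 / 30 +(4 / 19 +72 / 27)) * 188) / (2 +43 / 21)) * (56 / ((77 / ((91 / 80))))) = 10388833/88825 = 116.96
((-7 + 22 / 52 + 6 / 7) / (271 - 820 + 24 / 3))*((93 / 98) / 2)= 96813/19298552 = 0.01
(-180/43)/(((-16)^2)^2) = -45/704512 = 0.00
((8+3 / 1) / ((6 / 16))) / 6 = 44/9 = 4.89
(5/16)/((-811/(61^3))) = -1134905/12976 = -87.46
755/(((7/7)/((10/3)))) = 7550/3 = 2516.67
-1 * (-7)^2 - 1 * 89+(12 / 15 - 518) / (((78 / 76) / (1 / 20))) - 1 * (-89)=-24114/325 = -74.20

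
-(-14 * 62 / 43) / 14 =62/43 = 1.44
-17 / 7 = -2.43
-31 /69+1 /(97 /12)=-2179/6693 = -0.33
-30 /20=-3/2 = -1.50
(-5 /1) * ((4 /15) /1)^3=-64/675 = -0.09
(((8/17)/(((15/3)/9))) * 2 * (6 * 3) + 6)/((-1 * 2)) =-18.25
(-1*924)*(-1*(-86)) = -79464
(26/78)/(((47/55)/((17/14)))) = 935/1974 = 0.47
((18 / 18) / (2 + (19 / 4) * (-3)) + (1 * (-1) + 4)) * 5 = 715/49 = 14.59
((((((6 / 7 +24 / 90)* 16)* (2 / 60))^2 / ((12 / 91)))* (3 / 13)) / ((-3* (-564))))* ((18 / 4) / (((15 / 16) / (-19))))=-8465792/249834375 = -0.03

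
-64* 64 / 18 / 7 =-2048/63 = -32.51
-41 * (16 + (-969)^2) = -38498057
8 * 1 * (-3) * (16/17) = -384/17 = -22.59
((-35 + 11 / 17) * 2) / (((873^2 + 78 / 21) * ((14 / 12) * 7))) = -7008/634856551 = 0.00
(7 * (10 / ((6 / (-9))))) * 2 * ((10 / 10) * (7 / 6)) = -245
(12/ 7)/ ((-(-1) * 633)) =4/1477 = 0.00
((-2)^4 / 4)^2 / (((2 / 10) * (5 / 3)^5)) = 3888/625 = 6.22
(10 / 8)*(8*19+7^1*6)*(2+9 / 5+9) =3104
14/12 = 7/6 = 1.17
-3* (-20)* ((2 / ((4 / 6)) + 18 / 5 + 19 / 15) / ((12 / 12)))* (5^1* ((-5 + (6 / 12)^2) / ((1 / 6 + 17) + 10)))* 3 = -201780/163 = -1237.91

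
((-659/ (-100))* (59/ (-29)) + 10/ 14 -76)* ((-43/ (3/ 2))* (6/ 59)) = 77420081/299425 = 258.56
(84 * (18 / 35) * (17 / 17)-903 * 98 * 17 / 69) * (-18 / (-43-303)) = -22521258/19895 = -1132.01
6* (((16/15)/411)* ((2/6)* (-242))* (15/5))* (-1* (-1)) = -7744/2055 = -3.77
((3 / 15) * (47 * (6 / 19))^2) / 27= 8836/5415 = 1.63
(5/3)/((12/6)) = 5/6 = 0.83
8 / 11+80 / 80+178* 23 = 45053/11 = 4095.73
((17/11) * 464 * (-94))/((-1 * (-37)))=-1821.80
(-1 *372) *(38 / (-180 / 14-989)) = 98952/7013 = 14.11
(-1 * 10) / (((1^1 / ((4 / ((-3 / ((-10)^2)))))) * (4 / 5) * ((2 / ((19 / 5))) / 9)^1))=28500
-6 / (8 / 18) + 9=-9/2 = -4.50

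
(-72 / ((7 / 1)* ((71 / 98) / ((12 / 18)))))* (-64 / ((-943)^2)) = 43008/63136679 = 0.00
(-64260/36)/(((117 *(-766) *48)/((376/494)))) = 27965/88546536 = 0.00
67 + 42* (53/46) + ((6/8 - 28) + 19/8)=16655/184 = 90.52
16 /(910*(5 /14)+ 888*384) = 16/341317 = 0.00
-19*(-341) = 6479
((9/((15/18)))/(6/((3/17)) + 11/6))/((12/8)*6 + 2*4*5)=324/52675 = 0.01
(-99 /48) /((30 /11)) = -121/160 = -0.76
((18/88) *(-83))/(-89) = 747/3916 = 0.19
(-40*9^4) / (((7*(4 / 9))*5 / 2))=-236196/7 = -33742.29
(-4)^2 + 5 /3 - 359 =-1024/3 = -341.33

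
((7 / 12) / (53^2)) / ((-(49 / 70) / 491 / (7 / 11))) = -17185/185394 = -0.09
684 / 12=57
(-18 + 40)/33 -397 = -1189/3 = -396.33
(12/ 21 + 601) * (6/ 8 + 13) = 231605/28 = 8271.61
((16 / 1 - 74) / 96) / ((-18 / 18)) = 29/48 = 0.60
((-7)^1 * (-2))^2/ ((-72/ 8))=-196/9 = -21.78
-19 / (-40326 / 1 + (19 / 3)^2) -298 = -108046583/362573 = -298.00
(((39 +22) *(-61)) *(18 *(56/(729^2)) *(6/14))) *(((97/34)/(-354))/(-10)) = -721874/296130735 = 0.00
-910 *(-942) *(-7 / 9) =-2000180/3 = -666726.67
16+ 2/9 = 146/9 = 16.22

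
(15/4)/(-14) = -15/56 = -0.27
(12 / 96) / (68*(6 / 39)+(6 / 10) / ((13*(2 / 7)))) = 65/5524 = 0.01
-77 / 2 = -38.50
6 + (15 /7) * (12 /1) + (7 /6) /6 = 8041/252 = 31.91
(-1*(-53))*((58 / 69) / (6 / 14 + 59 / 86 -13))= -3.75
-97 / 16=-6.06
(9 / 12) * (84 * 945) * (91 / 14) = 773955/2 = 386977.50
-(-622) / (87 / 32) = 19904/87 = 228.78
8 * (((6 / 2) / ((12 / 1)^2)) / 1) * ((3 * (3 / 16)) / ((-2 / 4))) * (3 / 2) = -0.28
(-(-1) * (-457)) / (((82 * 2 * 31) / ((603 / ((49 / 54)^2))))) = -200891259/3051671 = -65.83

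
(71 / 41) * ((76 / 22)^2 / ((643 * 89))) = 102524/283903147 = 0.00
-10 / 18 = -5/9 = -0.56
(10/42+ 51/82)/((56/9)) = 4443/32144 = 0.14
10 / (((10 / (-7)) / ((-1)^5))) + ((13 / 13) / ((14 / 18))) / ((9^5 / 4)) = 321493/45927 = 7.00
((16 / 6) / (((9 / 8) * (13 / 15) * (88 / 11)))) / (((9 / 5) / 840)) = 56000/351 = 159.54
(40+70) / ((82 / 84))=4620/41 = 112.68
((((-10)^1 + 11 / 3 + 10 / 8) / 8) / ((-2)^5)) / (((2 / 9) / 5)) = 915/2048 = 0.45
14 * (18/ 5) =252/5 = 50.40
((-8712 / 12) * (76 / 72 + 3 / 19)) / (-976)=50215/55632 = 0.90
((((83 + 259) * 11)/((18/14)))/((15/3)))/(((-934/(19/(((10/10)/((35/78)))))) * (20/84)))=-22.44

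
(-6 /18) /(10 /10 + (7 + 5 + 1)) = -1/42 = -0.02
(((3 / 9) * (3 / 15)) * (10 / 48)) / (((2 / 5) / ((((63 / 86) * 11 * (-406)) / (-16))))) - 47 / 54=1851497/297216 = 6.23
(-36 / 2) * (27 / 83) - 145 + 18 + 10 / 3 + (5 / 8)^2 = -2057839/15936 = -129.13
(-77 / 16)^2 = 5929/256 = 23.16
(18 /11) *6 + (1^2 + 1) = 130/11 = 11.82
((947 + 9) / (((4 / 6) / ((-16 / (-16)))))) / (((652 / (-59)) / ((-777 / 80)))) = 32869431/26080 = 1260.33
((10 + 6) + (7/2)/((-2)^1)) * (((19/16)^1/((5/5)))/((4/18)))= 9747/128 = 76.15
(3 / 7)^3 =0.08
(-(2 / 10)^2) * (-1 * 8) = 8/25 = 0.32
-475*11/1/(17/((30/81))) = -52250/459 = -113.83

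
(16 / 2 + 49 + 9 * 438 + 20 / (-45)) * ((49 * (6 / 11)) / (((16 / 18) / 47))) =5650776.89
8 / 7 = 1.14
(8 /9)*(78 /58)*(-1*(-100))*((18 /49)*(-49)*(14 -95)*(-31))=-156686400/29 = -5402979.31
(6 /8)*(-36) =-27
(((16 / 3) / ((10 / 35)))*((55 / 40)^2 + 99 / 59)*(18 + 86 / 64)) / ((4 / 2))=58387175/90624 = 644.28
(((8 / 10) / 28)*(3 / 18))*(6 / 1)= 1/35 = 0.03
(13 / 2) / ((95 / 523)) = 6799/190 = 35.78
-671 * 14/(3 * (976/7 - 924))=32879/8238 = 3.99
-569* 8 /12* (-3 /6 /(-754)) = -569/2262 = -0.25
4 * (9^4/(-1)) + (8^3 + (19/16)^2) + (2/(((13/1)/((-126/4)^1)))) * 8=-85760427/3328 = -25769.36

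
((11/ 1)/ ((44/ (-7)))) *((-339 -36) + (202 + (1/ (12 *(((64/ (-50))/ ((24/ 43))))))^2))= 573215209/1893376 = 302.75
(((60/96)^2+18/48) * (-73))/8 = -3577/512 = -6.99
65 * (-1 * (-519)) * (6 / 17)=202410/17 = 11906.47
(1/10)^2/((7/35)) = 1/20 = 0.05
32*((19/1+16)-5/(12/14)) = 2800/3 = 933.33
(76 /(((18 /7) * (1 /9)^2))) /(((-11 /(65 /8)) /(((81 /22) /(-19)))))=331695/968 = 342.66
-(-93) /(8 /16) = 186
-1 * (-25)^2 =-625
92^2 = 8464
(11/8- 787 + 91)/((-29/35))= 194495/232 = 838.34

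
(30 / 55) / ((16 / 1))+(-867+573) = -25869/88 = -293.97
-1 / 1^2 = -1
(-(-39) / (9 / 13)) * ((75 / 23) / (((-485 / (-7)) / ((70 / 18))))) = 207025/20079 = 10.31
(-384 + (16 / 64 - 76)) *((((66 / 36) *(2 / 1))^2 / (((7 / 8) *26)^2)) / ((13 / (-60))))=55.12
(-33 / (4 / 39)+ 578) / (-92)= -1025/368 = -2.79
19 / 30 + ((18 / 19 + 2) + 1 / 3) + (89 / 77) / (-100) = 1712797/438900 = 3.90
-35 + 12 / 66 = -383/11 = -34.82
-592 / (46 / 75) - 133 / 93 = -2067659/2139 = -966.65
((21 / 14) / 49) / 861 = 1/28126 = 0.00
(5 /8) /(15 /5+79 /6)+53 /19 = 20849/7372 = 2.83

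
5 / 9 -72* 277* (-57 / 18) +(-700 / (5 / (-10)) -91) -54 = 579704/9 = 64411.56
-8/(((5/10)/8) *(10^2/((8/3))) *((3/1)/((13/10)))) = -1.48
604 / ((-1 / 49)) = -29596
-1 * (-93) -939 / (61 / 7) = -900/61 = -14.75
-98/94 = -1.04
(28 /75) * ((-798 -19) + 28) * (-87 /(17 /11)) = 7047348/425 = 16582.00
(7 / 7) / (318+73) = 1/391 = 0.00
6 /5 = 1.20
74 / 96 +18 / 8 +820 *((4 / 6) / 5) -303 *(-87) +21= 1271729/48 = 26494.35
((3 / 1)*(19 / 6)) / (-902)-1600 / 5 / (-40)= 7.99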